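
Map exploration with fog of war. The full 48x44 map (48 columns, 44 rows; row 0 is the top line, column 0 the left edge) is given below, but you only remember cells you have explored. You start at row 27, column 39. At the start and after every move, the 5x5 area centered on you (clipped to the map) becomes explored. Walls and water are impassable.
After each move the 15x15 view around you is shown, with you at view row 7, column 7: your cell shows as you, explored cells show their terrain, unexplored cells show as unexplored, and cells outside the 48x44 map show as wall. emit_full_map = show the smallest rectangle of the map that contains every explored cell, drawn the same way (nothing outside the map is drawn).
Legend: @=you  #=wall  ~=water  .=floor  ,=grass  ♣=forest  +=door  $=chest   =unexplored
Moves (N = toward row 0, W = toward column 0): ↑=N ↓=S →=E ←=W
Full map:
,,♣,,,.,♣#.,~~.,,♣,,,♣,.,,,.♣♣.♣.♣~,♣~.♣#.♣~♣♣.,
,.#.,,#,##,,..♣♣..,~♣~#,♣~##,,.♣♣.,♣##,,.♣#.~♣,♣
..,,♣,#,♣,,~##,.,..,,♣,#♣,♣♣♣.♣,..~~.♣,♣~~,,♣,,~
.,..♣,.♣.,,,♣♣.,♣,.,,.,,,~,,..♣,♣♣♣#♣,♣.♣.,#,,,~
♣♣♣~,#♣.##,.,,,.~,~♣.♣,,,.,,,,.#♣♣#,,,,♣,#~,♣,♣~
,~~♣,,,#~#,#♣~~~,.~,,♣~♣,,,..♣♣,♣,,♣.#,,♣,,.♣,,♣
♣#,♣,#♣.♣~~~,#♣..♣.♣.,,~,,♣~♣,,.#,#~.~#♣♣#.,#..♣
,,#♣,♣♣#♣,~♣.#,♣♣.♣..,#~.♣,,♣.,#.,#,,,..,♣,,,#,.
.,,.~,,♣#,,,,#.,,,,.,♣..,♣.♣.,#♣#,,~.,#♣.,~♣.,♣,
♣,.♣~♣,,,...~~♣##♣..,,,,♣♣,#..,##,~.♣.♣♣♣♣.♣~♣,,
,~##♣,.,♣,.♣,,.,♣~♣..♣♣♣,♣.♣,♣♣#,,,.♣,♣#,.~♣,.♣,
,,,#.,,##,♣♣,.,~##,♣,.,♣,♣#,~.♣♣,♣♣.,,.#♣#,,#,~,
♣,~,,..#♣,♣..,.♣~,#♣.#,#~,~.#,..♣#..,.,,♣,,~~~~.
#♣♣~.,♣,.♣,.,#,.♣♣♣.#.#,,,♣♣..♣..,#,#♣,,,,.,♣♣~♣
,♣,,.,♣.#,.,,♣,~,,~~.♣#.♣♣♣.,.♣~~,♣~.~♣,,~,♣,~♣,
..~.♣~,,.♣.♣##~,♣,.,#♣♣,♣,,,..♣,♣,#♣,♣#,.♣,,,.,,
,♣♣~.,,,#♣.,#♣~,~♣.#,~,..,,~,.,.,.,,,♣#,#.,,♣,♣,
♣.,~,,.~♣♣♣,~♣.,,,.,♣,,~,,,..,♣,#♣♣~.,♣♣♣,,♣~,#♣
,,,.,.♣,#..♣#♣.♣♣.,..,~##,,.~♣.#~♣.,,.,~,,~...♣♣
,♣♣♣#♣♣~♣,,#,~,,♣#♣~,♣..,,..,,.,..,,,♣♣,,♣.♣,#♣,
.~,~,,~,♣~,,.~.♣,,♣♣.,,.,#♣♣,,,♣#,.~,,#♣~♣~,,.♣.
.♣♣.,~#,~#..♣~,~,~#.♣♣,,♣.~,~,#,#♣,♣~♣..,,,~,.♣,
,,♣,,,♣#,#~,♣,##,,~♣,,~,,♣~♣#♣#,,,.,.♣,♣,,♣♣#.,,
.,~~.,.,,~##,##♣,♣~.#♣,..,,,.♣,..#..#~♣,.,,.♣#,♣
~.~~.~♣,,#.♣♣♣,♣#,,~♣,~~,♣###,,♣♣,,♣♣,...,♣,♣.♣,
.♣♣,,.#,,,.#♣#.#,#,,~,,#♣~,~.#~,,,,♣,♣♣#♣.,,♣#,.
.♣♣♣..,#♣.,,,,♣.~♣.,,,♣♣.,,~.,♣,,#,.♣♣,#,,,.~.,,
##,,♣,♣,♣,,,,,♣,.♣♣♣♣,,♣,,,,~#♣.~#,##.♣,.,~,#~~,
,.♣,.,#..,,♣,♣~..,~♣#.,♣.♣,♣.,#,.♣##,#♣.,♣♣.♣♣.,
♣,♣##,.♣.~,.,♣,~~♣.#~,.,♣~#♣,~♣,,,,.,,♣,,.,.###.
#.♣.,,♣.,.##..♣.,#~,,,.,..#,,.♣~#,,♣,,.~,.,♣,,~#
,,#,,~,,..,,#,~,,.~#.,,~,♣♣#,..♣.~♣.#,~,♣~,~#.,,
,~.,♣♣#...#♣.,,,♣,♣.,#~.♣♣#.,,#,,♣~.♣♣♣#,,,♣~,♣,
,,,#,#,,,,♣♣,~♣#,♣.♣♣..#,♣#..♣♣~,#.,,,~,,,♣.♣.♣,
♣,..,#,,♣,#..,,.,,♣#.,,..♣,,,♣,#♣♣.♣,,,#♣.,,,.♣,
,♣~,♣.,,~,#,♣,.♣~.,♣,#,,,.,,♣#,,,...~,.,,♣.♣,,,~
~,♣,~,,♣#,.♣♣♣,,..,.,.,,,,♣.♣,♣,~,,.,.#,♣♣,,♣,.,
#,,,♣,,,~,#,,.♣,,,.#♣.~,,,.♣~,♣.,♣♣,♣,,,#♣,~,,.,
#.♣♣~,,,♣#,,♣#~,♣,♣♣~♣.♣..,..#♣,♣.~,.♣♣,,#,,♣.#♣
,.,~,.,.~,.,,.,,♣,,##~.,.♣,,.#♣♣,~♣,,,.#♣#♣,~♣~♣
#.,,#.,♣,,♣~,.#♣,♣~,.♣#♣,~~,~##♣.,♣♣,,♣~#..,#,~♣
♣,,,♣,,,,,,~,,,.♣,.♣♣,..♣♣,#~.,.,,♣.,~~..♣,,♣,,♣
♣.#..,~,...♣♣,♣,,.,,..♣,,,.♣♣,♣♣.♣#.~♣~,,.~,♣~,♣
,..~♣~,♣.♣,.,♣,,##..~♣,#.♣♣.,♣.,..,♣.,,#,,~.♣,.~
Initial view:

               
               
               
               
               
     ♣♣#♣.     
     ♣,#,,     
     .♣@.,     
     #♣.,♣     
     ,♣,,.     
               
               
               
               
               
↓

               
               
               
               
     ♣♣#♣.     
     ♣,#,,     
     .♣,.,     
     #♣@,♣     
     ,♣,,.     
     ,.~,.     
               
               
               
               
               

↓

               
               
               
     ♣♣#♣.     
     ♣,#,,     
     .♣,.,     
     #♣.,♣     
     ,♣@,.     
     ,.~,.     
     ,~,♣~     
               
               
               
               
               

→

               
               
               
    ♣♣#♣.      
    ♣,#,,      
    .♣,.,~     
    #♣.,♣♣     
    ,♣,@.,     
    ,.~,.,     
    ,~,♣~,     
               
               
               
               
               

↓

               
               
    ♣♣#♣.      
    ♣,#,,      
    .♣,.,~     
    #♣.,♣♣     
    ,♣,,.,     
    ,.~@.,     
    ,~,♣~,     
     ♣#,,,     
               
               
               
               
               

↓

               
    ♣♣#♣.      
    ♣,#,,      
    .♣,.,~     
    #♣.,♣♣     
    ,♣,,.,     
    ,.~,.,     
    ,~,@~,     
     ♣#,,,     
     ~,,,♣     
               
               
               
               
               

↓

    ♣♣#♣.      
    ♣,#,,      
    .♣,.,~     
    #♣.,♣♣     
    ,♣,,.,     
    ,.~,.,     
    ,~,♣~,     
     ♣#@,,     
     ~,,,♣     
     ,#♣.,     
               
               
               
               
               

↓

    ♣,#,,      
    .♣,.,~     
    #♣.,♣♣     
    ,♣,,.,     
    ,.~,.,     
    ,~,♣~,     
     ♣#,,,     
     ~,@,♣     
     ,#♣.,     
     .,,♣.     
               
               
               
               
               

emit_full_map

♣♣#♣. 
♣,#,, 
.♣,.,~
#♣.,♣♣
,♣,,.,
,.~,.,
,~,♣~,
 ♣#,,,
 ~,@,♣
 ,#♣.,
 .,,♣.

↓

    .♣,.,~     
    #♣.,♣♣     
    ,♣,,.,     
    ,.~,.,     
    ,~,♣~,     
     ♣#,,,     
     ~,,,♣     
     ,#@.,     
     .,,♣.     
     #,♣♣,     
               
               
               
               
               

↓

    #♣.,♣♣     
    ,♣,,.,     
    ,.~,.,     
    ,~,♣~,     
     ♣#,,,     
     ~,,,♣     
     ,#♣.,     
     .,@♣.     
     #,♣♣,     
     ,,#♣,     
               
               
               
               
               

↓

    ,♣,,.,     
    ,.~,.,     
    ,~,♣~,     
     ♣#,,,     
     ~,,,♣     
     ,#♣.,     
     .,,♣.     
     #,@♣,     
     ,,#♣,     
     ♣,,#,     
               
               
               
               
               

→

   ,♣,,.,     #
   ,.~,.,     #
   ,~,♣~,     #
    ♣#,,,     #
    ~,,,♣     #
    ,#♣.,,    #
    .,,♣.♣    #
    #,♣@,,    #
    ,,#♣,~    #
    ♣,,#,,    #
              #
              #
              #
              #
              #

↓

   ,.~,.,     #
   ,~,♣~,     #
    ♣#,,,     #
    ~,,,♣     #
    ,#♣.,,    #
    .,,♣.♣    #
    #,♣♣,,    #
    ,,#@,~    #
    ♣,,#,,    #
     #♣#♣,    #
              #
              #
              #
              #
###############

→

  ,.~,.,     ##
  ,~,♣~,     ##
   ♣#,,,     ##
   ~,,,♣     ##
   ,#♣.,,    ##
   .,,♣.♣,   ##
   #,♣♣,,♣   ##
   ,,#♣@~,   ##
   ♣,,#,,♣   ##
    #♣#♣,~   ##
             ##
             ##
             ##
             ##
###############

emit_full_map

♣♣#♣.   
♣,#,,   
.♣,.,~  
#♣.,♣♣  
,♣,,.,  
,.~,.,  
,~,♣~,  
 ♣#,,,  
 ~,,,♣  
 ,#♣.,, 
 .,,♣.♣,
 #,♣♣,,♣
 ,,#♣@~,
 ♣,,#,,♣
  #♣#♣,~


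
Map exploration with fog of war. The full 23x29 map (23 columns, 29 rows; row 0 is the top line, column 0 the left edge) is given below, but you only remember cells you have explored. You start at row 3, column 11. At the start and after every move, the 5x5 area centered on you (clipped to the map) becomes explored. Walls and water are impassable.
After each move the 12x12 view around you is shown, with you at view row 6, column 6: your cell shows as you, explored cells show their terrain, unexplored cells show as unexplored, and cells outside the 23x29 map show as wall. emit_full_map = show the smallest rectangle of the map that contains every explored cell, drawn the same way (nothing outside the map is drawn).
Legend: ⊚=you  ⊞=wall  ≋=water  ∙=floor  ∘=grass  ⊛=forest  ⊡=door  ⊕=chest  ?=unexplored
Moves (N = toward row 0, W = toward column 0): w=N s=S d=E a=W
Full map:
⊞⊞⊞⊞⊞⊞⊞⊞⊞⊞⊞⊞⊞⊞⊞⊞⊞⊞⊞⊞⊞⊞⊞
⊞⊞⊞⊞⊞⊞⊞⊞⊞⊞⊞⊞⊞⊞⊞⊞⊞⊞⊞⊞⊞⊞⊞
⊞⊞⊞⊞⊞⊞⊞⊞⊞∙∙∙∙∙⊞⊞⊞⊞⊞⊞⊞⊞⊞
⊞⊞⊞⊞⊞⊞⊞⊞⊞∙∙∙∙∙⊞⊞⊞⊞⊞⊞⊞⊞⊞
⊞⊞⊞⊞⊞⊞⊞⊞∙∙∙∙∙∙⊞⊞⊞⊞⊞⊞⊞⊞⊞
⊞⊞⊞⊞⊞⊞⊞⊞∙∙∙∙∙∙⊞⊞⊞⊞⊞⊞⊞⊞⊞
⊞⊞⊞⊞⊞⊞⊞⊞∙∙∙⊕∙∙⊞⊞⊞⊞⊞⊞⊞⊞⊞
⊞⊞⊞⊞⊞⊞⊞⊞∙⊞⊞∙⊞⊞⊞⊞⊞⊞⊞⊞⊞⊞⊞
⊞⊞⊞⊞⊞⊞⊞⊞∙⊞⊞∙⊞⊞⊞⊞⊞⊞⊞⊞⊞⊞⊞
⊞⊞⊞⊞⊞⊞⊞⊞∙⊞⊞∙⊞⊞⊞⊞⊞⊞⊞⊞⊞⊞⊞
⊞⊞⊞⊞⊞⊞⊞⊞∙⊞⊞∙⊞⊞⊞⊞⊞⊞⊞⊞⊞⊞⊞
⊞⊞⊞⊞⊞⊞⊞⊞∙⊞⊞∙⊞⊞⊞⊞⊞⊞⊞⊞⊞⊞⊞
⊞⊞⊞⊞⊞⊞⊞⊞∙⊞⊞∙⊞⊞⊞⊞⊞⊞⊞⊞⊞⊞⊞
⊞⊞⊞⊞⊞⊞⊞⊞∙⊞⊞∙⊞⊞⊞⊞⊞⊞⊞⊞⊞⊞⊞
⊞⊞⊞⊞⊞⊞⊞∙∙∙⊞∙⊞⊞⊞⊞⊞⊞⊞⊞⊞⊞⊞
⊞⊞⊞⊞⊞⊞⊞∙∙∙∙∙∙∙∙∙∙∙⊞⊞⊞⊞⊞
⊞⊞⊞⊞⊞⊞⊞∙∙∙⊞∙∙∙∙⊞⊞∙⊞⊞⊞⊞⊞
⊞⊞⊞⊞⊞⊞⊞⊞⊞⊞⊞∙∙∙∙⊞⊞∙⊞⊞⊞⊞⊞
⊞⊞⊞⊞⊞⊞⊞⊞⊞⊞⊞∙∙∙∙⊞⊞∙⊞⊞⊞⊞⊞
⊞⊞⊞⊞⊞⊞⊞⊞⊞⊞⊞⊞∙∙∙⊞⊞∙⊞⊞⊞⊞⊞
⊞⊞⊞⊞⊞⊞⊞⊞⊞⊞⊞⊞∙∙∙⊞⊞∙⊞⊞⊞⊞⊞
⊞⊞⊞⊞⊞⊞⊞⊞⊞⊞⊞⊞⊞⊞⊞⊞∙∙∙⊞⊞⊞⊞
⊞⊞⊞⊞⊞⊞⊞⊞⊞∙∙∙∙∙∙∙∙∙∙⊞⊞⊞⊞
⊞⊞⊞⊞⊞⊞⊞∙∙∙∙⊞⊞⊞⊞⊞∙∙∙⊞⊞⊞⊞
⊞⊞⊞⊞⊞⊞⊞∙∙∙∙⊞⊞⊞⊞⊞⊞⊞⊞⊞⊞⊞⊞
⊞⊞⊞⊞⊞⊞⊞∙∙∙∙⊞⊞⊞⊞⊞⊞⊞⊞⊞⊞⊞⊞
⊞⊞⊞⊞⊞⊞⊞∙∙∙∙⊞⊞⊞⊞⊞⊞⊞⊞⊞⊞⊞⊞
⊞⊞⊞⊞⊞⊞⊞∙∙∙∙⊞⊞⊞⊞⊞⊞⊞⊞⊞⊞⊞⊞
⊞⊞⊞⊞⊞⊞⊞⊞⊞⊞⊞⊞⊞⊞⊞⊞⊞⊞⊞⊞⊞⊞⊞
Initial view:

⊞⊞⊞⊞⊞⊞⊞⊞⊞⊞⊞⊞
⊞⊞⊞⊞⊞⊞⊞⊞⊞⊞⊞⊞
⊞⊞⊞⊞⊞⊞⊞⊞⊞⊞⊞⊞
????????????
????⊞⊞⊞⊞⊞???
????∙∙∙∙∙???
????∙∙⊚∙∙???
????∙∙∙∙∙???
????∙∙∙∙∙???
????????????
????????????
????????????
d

⊞⊞⊞⊞⊞⊞⊞⊞⊞⊞⊞⊞
⊞⊞⊞⊞⊞⊞⊞⊞⊞⊞⊞⊞
⊞⊞⊞⊞⊞⊞⊞⊞⊞⊞⊞⊞
????????????
???⊞⊞⊞⊞⊞⊞???
???∙∙∙∙∙⊞???
???∙∙∙⊚∙⊞???
???∙∙∙∙∙⊞???
???∙∙∙∙∙⊞???
????????????
????????????
????????????

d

⊞⊞⊞⊞⊞⊞⊞⊞⊞⊞⊞⊞
⊞⊞⊞⊞⊞⊞⊞⊞⊞⊞⊞⊞
⊞⊞⊞⊞⊞⊞⊞⊞⊞⊞⊞⊞
????????????
??⊞⊞⊞⊞⊞⊞⊞???
??∙∙∙∙∙⊞⊞???
??∙∙∙∙⊚⊞⊞???
??∙∙∙∙∙⊞⊞???
??∙∙∙∙∙⊞⊞???
????????????
????????????
????????????

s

⊞⊞⊞⊞⊞⊞⊞⊞⊞⊞⊞⊞
⊞⊞⊞⊞⊞⊞⊞⊞⊞⊞⊞⊞
????????????
??⊞⊞⊞⊞⊞⊞⊞???
??∙∙∙∙∙⊞⊞???
??∙∙∙∙∙⊞⊞???
??∙∙∙∙⊚⊞⊞???
??∙∙∙∙∙⊞⊞???
????⊕∙∙⊞⊞???
????????????
????????????
????????????

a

⊞⊞⊞⊞⊞⊞⊞⊞⊞⊞⊞⊞
⊞⊞⊞⊞⊞⊞⊞⊞⊞⊞⊞⊞
????????????
???⊞⊞⊞⊞⊞⊞⊞??
???∙∙∙∙∙⊞⊞??
???∙∙∙∙∙⊞⊞??
???∙∙∙⊚∙⊞⊞??
???∙∙∙∙∙⊞⊞??
????∙⊕∙∙⊞⊞??
????????????
????????????
????????????

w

⊞⊞⊞⊞⊞⊞⊞⊞⊞⊞⊞⊞
⊞⊞⊞⊞⊞⊞⊞⊞⊞⊞⊞⊞
⊞⊞⊞⊞⊞⊞⊞⊞⊞⊞⊞⊞
????????????
???⊞⊞⊞⊞⊞⊞⊞??
???∙∙∙∙∙⊞⊞??
???∙∙∙⊚∙⊞⊞??
???∙∙∙∙∙⊞⊞??
???∙∙∙∙∙⊞⊞??
????∙⊕∙∙⊞⊞??
????????????
????????????

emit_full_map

⊞⊞⊞⊞⊞⊞⊞
∙∙∙∙∙⊞⊞
∙∙∙⊚∙⊞⊞
∙∙∙∙∙⊞⊞
∙∙∙∙∙⊞⊞
?∙⊕∙∙⊞⊞

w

⊞⊞⊞⊞⊞⊞⊞⊞⊞⊞⊞⊞
⊞⊞⊞⊞⊞⊞⊞⊞⊞⊞⊞⊞
⊞⊞⊞⊞⊞⊞⊞⊞⊞⊞⊞⊞
⊞⊞⊞⊞⊞⊞⊞⊞⊞⊞⊞⊞
????⊞⊞⊞⊞⊞???
???⊞⊞⊞⊞⊞⊞⊞??
???∙∙∙⊚∙⊞⊞??
???∙∙∙∙∙⊞⊞??
???∙∙∙∙∙⊞⊞??
???∙∙∙∙∙⊞⊞??
????∙⊕∙∙⊞⊞??
????????????

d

⊞⊞⊞⊞⊞⊞⊞⊞⊞⊞⊞⊞
⊞⊞⊞⊞⊞⊞⊞⊞⊞⊞⊞⊞
⊞⊞⊞⊞⊞⊞⊞⊞⊞⊞⊞⊞
⊞⊞⊞⊞⊞⊞⊞⊞⊞⊞⊞⊞
???⊞⊞⊞⊞⊞⊞???
??⊞⊞⊞⊞⊞⊞⊞???
??∙∙∙∙⊚⊞⊞???
??∙∙∙∙∙⊞⊞???
??∙∙∙∙∙⊞⊞???
??∙∙∙∙∙⊞⊞???
???∙⊕∙∙⊞⊞???
????????????

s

⊞⊞⊞⊞⊞⊞⊞⊞⊞⊞⊞⊞
⊞⊞⊞⊞⊞⊞⊞⊞⊞⊞⊞⊞
⊞⊞⊞⊞⊞⊞⊞⊞⊞⊞⊞⊞
???⊞⊞⊞⊞⊞⊞???
??⊞⊞⊞⊞⊞⊞⊞???
??∙∙∙∙∙⊞⊞???
??∙∙∙∙⊚⊞⊞???
??∙∙∙∙∙⊞⊞???
??∙∙∙∙∙⊞⊞???
???∙⊕∙∙⊞⊞???
????????????
????????????

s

⊞⊞⊞⊞⊞⊞⊞⊞⊞⊞⊞⊞
⊞⊞⊞⊞⊞⊞⊞⊞⊞⊞⊞⊞
???⊞⊞⊞⊞⊞⊞???
??⊞⊞⊞⊞⊞⊞⊞???
??∙∙∙∙∙⊞⊞???
??∙∙∙∙∙⊞⊞???
??∙∙∙∙⊚⊞⊞???
??∙∙∙∙∙⊞⊞???
???∙⊕∙∙⊞⊞???
????????????
????????????
????????????

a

⊞⊞⊞⊞⊞⊞⊞⊞⊞⊞⊞⊞
⊞⊞⊞⊞⊞⊞⊞⊞⊞⊞⊞⊞
????⊞⊞⊞⊞⊞⊞??
???⊞⊞⊞⊞⊞⊞⊞??
???∙∙∙∙∙⊞⊞??
???∙∙∙∙∙⊞⊞??
???∙∙∙⊚∙⊞⊞??
???∙∙∙∙∙⊞⊞??
????∙⊕∙∙⊞⊞??
????????????
????????????
????????????

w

⊞⊞⊞⊞⊞⊞⊞⊞⊞⊞⊞⊞
⊞⊞⊞⊞⊞⊞⊞⊞⊞⊞⊞⊞
⊞⊞⊞⊞⊞⊞⊞⊞⊞⊞⊞⊞
????⊞⊞⊞⊞⊞⊞??
???⊞⊞⊞⊞⊞⊞⊞??
???∙∙∙∙∙⊞⊞??
???∙∙∙⊚∙⊞⊞??
???∙∙∙∙∙⊞⊞??
???∙∙∙∙∙⊞⊞??
????∙⊕∙∙⊞⊞??
????????????
????????????

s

⊞⊞⊞⊞⊞⊞⊞⊞⊞⊞⊞⊞
⊞⊞⊞⊞⊞⊞⊞⊞⊞⊞⊞⊞
????⊞⊞⊞⊞⊞⊞??
???⊞⊞⊞⊞⊞⊞⊞??
???∙∙∙∙∙⊞⊞??
???∙∙∙∙∙⊞⊞??
???∙∙∙⊚∙⊞⊞??
???∙∙∙∙∙⊞⊞??
????∙⊕∙∙⊞⊞??
????????????
????????????
????????????

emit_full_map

?⊞⊞⊞⊞⊞⊞
⊞⊞⊞⊞⊞⊞⊞
∙∙∙∙∙⊞⊞
∙∙∙∙∙⊞⊞
∙∙∙⊚∙⊞⊞
∙∙∙∙∙⊞⊞
?∙⊕∙∙⊞⊞

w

⊞⊞⊞⊞⊞⊞⊞⊞⊞⊞⊞⊞
⊞⊞⊞⊞⊞⊞⊞⊞⊞⊞⊞⊞
⊞⊞⊞⊞⊞⊞⊞⊞⊞⊞⊞⊞
????⊞⊞⊞⊞⊞⊞??
???⊞⊞⊞⊞⊞⊞⊞??
???∙∙∙∙∙⊞⊞??
???∙∙∙⊚∙⊞⊞??
???∙∙∙∙∙⊞⊞??
???∙∙∙∙∙⊞⊞??
????∙⊕∙∙⊞⊞??
????????????
????????????

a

⊞⊞⊞⊞⊞⊞⊞⊞⊞⊞⊞⊞
⊞⊞⊞⊞⊞⊞⊞⊞⊞⊞⊞⊞
⊞⊞⊞⊞⊞⊞⊞⊞⊞⊞⊞⊞
?????⊞⊞⊞⊞⊞⊞?
????⊞⊞⊞⊞⊞⊞⊞?
????∙∙∙∙∙⊞⊞?
????∙∙⊚∙∙⊞⊞?
????∙∙∙∙∙⊞⊞?
????∙∙∙∙∙⊞⊞?
?????∙⊕∙∙⊞⊞?
????????????
????????????


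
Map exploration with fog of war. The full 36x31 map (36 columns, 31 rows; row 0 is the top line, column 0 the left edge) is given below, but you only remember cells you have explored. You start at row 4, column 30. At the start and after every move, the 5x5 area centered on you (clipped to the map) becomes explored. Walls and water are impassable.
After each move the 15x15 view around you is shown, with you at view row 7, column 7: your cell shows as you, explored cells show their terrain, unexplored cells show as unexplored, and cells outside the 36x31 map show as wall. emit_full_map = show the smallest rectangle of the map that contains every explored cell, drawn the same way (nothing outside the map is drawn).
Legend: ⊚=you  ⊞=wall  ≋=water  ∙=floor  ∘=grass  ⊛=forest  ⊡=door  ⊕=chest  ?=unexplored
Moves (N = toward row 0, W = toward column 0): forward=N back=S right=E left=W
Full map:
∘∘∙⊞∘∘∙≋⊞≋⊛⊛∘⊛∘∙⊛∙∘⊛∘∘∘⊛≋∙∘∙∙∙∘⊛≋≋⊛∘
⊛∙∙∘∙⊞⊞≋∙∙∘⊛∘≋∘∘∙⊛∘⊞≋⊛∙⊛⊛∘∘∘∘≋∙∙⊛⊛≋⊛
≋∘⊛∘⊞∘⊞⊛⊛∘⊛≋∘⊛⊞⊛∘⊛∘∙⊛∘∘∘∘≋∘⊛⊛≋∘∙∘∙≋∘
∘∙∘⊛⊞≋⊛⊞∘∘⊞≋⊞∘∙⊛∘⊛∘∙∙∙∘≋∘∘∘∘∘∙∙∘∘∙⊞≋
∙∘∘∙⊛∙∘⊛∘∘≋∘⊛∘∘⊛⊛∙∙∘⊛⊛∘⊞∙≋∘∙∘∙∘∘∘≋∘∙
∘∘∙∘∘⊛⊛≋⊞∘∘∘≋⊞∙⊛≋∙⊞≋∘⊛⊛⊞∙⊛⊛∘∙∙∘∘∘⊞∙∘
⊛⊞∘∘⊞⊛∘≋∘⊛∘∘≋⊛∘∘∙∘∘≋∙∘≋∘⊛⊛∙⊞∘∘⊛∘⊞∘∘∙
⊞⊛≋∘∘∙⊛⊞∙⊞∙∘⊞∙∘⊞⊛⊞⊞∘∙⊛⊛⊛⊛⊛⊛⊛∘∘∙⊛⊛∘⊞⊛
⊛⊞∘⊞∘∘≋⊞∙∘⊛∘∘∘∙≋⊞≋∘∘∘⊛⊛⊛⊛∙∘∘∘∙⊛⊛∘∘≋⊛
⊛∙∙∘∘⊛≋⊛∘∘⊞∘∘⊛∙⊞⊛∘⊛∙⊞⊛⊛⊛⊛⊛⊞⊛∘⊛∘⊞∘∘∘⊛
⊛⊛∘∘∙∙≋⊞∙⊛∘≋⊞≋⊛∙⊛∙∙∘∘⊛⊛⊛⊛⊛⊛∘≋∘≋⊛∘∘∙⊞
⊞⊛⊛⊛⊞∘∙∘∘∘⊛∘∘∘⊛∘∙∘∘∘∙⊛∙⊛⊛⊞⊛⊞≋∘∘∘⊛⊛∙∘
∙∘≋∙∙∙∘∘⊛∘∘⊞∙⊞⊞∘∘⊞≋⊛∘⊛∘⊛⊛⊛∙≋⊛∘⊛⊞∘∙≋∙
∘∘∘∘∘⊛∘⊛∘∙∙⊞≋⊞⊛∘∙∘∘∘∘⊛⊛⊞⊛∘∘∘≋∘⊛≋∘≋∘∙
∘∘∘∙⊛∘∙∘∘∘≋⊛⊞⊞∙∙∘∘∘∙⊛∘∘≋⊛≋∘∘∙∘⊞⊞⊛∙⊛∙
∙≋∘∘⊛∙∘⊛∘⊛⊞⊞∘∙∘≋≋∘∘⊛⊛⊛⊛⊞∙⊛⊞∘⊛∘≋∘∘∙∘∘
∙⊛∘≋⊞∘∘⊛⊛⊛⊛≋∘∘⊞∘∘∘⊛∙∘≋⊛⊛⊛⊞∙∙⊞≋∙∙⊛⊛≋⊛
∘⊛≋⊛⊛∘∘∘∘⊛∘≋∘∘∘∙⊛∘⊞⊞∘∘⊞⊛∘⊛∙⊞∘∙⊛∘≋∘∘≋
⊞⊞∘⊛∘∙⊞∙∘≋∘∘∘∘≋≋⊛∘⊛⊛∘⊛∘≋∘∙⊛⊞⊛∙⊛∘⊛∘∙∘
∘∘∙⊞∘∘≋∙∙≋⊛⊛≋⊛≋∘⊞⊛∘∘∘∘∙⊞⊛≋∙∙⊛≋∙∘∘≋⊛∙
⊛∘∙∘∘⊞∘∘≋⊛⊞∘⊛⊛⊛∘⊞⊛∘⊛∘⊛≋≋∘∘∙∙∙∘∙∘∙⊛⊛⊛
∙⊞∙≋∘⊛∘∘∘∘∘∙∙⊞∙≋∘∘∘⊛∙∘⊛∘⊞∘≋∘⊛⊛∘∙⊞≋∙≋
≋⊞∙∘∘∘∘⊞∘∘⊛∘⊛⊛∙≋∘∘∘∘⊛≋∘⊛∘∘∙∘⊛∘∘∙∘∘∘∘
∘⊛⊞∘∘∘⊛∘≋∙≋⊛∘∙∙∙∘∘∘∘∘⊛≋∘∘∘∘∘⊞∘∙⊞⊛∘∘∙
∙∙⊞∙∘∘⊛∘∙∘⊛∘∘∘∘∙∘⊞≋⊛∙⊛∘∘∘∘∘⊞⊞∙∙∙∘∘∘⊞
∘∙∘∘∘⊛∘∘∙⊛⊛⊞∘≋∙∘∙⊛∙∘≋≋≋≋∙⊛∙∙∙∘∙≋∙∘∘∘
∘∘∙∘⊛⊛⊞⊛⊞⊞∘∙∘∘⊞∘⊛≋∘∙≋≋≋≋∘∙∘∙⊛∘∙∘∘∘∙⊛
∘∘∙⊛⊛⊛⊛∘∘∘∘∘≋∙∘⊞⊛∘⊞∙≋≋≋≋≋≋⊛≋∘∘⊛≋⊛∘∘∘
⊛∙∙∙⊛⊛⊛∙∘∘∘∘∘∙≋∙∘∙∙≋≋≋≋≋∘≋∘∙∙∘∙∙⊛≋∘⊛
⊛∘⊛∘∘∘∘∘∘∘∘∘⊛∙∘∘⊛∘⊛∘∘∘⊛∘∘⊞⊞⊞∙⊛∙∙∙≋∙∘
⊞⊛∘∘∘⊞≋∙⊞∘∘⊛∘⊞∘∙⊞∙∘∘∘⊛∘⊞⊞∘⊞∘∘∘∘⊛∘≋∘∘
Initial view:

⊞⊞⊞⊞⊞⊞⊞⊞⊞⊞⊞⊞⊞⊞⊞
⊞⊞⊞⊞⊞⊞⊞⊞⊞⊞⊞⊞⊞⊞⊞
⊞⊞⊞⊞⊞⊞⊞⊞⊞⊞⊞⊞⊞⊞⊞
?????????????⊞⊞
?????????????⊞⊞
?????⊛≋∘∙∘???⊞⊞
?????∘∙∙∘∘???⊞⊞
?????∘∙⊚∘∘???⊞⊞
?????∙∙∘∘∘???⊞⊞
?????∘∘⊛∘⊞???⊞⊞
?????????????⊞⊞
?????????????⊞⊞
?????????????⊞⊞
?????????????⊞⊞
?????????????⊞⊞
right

⊞⊞⊞⊞⊞⊞⊞⊞⊞⊞⊞⊞⊞⊞⊞
⊞⊞⊞⊞⊞⊞⊞⊞⊞⊞⊞⊞⊞⊞⊞
⊞⊞⊞⊞⊞⊞⊞⊞⊞⊞⊞⊞⊞⊞⊞
????????????⊞⊞⊞
????????????⊞⊞⊞
????⊛≋∘∙∘∙??⊞⊞⊞
????∘∙∙∘∘∙??⊞⊞⊞
????∘∙∘⊚∘≋??⊞⊞⊞
????∙∙∘∘∘⊞??⊞⊞⊞
????∘∘⊛∘⊞∘??⊞⊞⊞
????????????⊞⊞⊞
????????????⊞⊞⊞
????????????⊞⊞⊞
????????????⊞⊞⊞
????????????⊞⊞⊞

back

⊞⊞⊞⊞⊞⊞⊞⊞⊞⊞⊞⊞⊞⊞⊞
⊞⊞⊞⊞⊞⊞⊞⊞⊞⊞⊞⊞⊞⊞⊞
????????????⊞⊞⊞
????????????⊞⊞⊞
????⊛≋∘∙∘∙??⊞⊞⊞
????∘∙∙∘∘∙??⊞⊞⊞
????∘∙∘∘∘≋??⊞⊞⊞
????∙∙∘⊚∘⊞??⊞⊞⊞
????∘∘⊛∘⊞∘??⊞⊞⊞
?????∘∙⊛⊛∘??⊞⊞⊞
????????????⊞⊞⊞
????????????⊞⊞⊞
????????????⊞⊞⊞
????????????⊞⊞⊞
????????????⊞⊞⊞

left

⊞⊞⊞⊞⊞⊞⊞⊞⊞⊞⊞⊞⊞⊞⊞
⊞⊞⊞⊞⊞⊞⊞⊞⊞⊞⊞⊞⊞⊞⊞
?????????????⊞⊞
?????????????⊞⊞
?????⊛≋∘∙∘∙??⊞⊞
?????∘∙∙∘∘∙??⊞⊞
?????∘∙∘∘∘≋??⊞⊞
?????∙∙⊚∘∘⊞??⊞⊞
?????∘∘⊛∘⊞∘??⊞⊞
?????∘∘∙⊛⊛∘??⊞⊞
?????????????⊞⊞
?????????????⊞⊞
?????????????⊞⊞
?????????????⊞⊞
?????????????⊞⊞

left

⊞⊞⊞⊞⊞⊞⊞⊞⊞⊞⊞⊞⊞⊞⊞
⊞⊞⊞⊞⊞⊞⊞⊞⊞⊞⊞⊞⊞⊞⊞
??????????????⊞
??????????????⊞
??????⊛≋∘∙∘∙??⊞
?????∘∘∙∙∘∘∙??⊞
?????∙∘∙∘∘∘≋??⊞
?????∘∙⊚∘∘∘⊞??⊞
?????⊞∘∘⊛∘⊞∘??⊞
?????⊛∘∘∙⊛⊛∘??⊞
??????????????⊞
??????????????⊞
??????????????⊞
??????????????⊞
??????????????⊞

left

⊞⊞⊞⊞⊞⊞⊞⊞⊞⊞⊞⊞⊞⊞⊞
⊞⊞⊞⊞⊞⊞⊞⊞⊞⊞⊞⊞⊞⊞⊞
???????????????
???????????????
???????⊛≋∘∙∘∙??
?????∘∘∘∙∙∘∘∙??
?????∘∙∘∙∘∘∘≋??
?????⊛∘⊚∙∘∘∘⊞??
?????∙⊞∘∘⊛∘⊞∘??
?????⊛⊛∘∘∙⊛⊛∘??
???????????????
???????????????
???????????????
???????????????
???????????????

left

⊞⊞⊞⊞⊞⊞⊞⊞⊞⊞⊞⊞⊞⊞⊞
⊞⊞⊞⊞⊞⊞⊞⊞⊞⊞⊞⊞⊞⊞⊞
???????????????
???????????????
????????⊛≋∘∙∘∙?
?????∘∘∘∘∙∙∘∘∙?
?????≋∘∙∘∙∘∘∘≋?
?????⊛⊛⊚∙∙∘∘∘⊞?
?????⊛∙⊞∘∘⊛∘⊞∘?
?????⊛⊛⊛∘∘∙⊛⊛∘?
???????????????
???????????????
???????????????
???????????????
???????????????

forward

⊞⊞⊞⊞⊞⊞⊞⊞⊞⊞⊞⊞⊞⊞⊞
⊞⊞⊞⊞⊞⊞⊞⊞⊞⊞⊞⊞⊞⊞⊞
⊞⊞⊞⊞⊞⊞⊞⊞⊞⊞⊞⊞⊞⊞⊞
???????????????
???????????????
?????≋∘⊛⊛≋∘∙∘∙?
?????∘∘∘∘∙∙∘∘∙?
?????≋∘⊚∘∙∘∘∘≋?
?????⊛⊛∘∙∙∘∘∘⊞?
?????⊛∙⊞∘∘⊛∘⊞∘?
?????⊛⊛⊛∘∘∙⊛⊛∘?
???????????????
???????????????
???????????????
???????????????

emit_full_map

≋∘⊛⊛≋∘∙∘∙
∘∘∘∘∙∙∘∘∙
≋∘⊚∘∙∘∘∘≋
⊛⊛∘∙∙∘∘∘⊞
⊛∙⊞∘∘⊛∘⊞∘
⊛⊛⊛∘∘∙⊛⊛∘

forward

⊞⊞⊞⊞⊞⊞⊞⊞⊞⊞⊞⊞⊞⊞⊞
⊞⊞⊞⊞⊞⊞⊞⊞⊞⊞⊞⊞⊞⊞⊞
⊞⊞⊞⊞⊞⊞⊞⊞⊞⊞⊞⊞⊞⊞⊞
⊞⊞⊞⊞⊞⊞⊞⊞⊞⊞⊞⊞⊞⊞⊞
???????????????
?????∘∘∘∘≋?????
?????≋∘⊛⊛≋∘∙∘∙?
?????∘∘⊚∘∙∙∘∘∙?
?????≋∘∙∘∙∘∘∘≋?
?????⊛⊛∘∙∙∘∘∘⊞?
?????⊛∙⊞∘∘⊛∘⊞∘?
?????⊛⊛⊛∘∘∙⊛⊛∘?
???????????????
???????????????
???????????????

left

⊞⊞⊞⊞⊞⊞⊞⊞⊞⊞⊞⊞⊞⊞⊞
⊞⊞⊞⊞⊞⊞⊞⊞⊞⊞⊞⊞⊞⊞⊞
⊞⊞⊞⊞⊞⊞⊞⊞⊞⊞⊞⊞⊞⊞⊞
⊞⊞⊞⊞⊞⊞⊞⊞⊞⊞⊞⊞⊞⊞⊞
???????????????
?????⊛∘∘∘∘≋????
?????∘≋∘⊛⊛≋∘∙∘∙
?????∘∘⊚∘∘∙∙∘∘∙
?????∙≋∘∙∘∙∘∘∘≋
?????∙⊛⊛∘∙∙∘∘∘⊞
??????⊛∙⊞∘∘⊛∘⊞∘
??????⊛⊛⊛∘∘∙⊛⊛∘
???????????????
???????????????
???????????????

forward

⊞⊞⊞⊞⊞⊞⊞⊞⊞⊞⊞⊞⊞⊞⊞
⊞⊞⊞⊞⊞⊞⊞⊞⊞⊞⊞⊞⊞⊞⊞
⊞⊞⊞⊞⊞⊞⊞⊞⊞⊞⊞⊞⊞⊞⊞
⊞⊞⊞⊞⊞⊞⊞⊞⊞⊞⊞⊞⊞⊞⊞
⊞⊞⊞⊞⊞⊞⊞⊞⊞⊞⊞⊞⊞⊞⊞
?????≋∙∘∙∙?????
?????⊛∘∘∘∘≋????
?????∘≋⊚⊛⊛≋∘∙∘∙
?????∘∘∘∘∘∙∙∘∘∙
?????∙≋∘∙∘∙∘∘∘≋
?????∙⊛⊛∘∙∙∘∘∘⊞
??????⊛∙⊞∘∘⊛∘⊞∘
??????⊛⊛⊛∘∘∙⊛⊛∘
???????????????
???????????????

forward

⊞⊞⊞⊞⊞⊞⊞⊞⊞⊞⊞⊞⊞⊞⊞
⊞⊞⊞⊞⊞⊞⊞⊞⊞⊞⊞⊞⊞⊞⊞
⊞⊞⊞⊞⊞⊞⊞⊞⊞⊞⊞⊞⊞⊞⊞
⊞⊞⊞⊞⊞⊞⊞⊞⊞⊞⊞⊞⊞⊞⊞
⊞⊞⊞⊞⊞⊞⊞⊞⊞⊞⊞⊞⊞⊞⊞
⊞⊞⊞⊞⊞⊞⊞⊞⊞⊞⊞⊞⊞⊞⊞
?????≋∙∘∙∙?????
?????⊛∘⊚∘∘≋????
?????∘≋∘⊛⊛≋∘∙∘∙
?????∘∘∘∘∘∙∙∘∘∙
?????∙≋∘∙∘∙∘∘∘≋
?????∙⊛⊛∘∙∙∘∘∘⊞
??????⊛∙⊞∘∘⊛∘⊞∘
??????⊛⊛⊛∘∘∙⊛⊛∘
???????????????

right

⊞⊞⊞⊞⊞⊞⊞⊞⊞⊞⊞⊞⊞⊞⊞
⊞⊞⊞⊞⊞⊞⊞⊞⊞⊞⊞⊞⊞⊞⊞
⊞⊞⊞⊞⊞⊞⊞⊞⊞⊞⊞⊞⊞⊞⊞
⊞⊞⊞⊞⊞⊞⊞⊞⊞⊞⊞⊞⊞⊞⊞
⊞⊞⊞⊞⊞⊞⊞⊞⊞⊞⊞⊞⊞⊞⊞
⊞⊞⊞⊞⊞⊞⊞⊞⊞⊞⊞⊞⊞⊞⊞
????≋∙∘∙∙∙?????
????⊛∘∘⊚∘≋?????
????∘≋∘⊛⊛≋∘∙∘∙?
????∘∘∘∘∘∙∙∘∘∙?
????∙≋∘∙∘∙∘∘∘≋?
????∙⊛⊛∘∙∙∘∘∘⊞?
?????⊛∙⊞∘∘⊛∘⊞∘?
?????⊛⊛⊛∘∘∙⊛⊛∘?
???????????????

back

⊞⊞⊞⊞⊞⊞⊞⊞⊞⊞⊞⊞⊞⊞⊞
⊞⊞⊞⊞⊞⊞⊞⊞⊞⊞⊞⊞⊞⊞⊞
⊞⊞⊞⊞⊞⊞⊞⊞⊞⊞⊞⊞⊞⊞⊞
⊞⊞⊞⊞⊞⊞⊞⊞⊞⊞⊞⊞⊞⊞⊞
⊞⊞⊞⊞⊞⊞⊞⊞⊞⊞⊞⊞⊞⊞⊞
????≋∙∘∙∙∙?????
????⊛∘∘∘∘≋?????
????∘≋∘⊚⊛≋∘∙∘∙?
????∘∘∘∘∘∙∙∘∘∙?
????∙≋∘∙∘∙∘∘∘≋?
????∙⊛⊛∘∙∙∘∘∘⊞?
?????⊛∙⊞∘∘⊛∘⊞∘?
?????⊛⊛⊛∘∘∙⊛⊛∘?
???????????????
???????????????

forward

⊞⊞⊞⊞⊞⊞⊞⊞⊞⊞⊞⊞⊞⊞⊞
⊞⊞⊞⊞⊞⊞⊞⊞⊞⊞⊞⊞⊞⊞⊞
⊞⊞⊞⊞⊞⊞⊞⊞⊞⊞⊞⊞⊞⊞⊞
⊞⊞⊞⊞⊞⊞⊞⊞⊞⊞⊞⊞⊞⊞⊞
⊞⊞⊞⊞⊞⊞⊞⊞⊞⊞⊞⊞⊞⊞⊞
⊞⊞⊞⊞⊞⊞⊞⊞⊞⊞⊞⊞⊞⊞⊞
????≋∙∘∙∙∙?????
????⊛∘∘⊚∘≋?????
????∘≋∘⊛⊛≋∘∙∘∙?
????∘∘∘∘∘∙∙∘∘∙?
????∙≋∘∙∘∙∘∘∘≋?
????∙⊛⊛∘∙∙∘∘∘⊞?
?????⊛∙⊞∘∘⊛∘⊞∘?
?????⊛⊛⊛∘∘∙⊛⊛∘?
???????????????

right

⊞⊞⊞⊞⊞⊞⊞⊞⊞⊞⊞⊞⊞⊞⊞
⊞⊞⊞⊞⊞⊞⊞⊞⊞⊞⊞⊞⊞⊞⊞
⊞⊞⊞⊞⊞⊞⊞⊞⊞⊞⊞⊞⊞⊞⊞
⊞⊞⊞⊞⊞⊞⊞⊞⊞⊞⊞⊞⊞⊞⊞
⊞⊞⊞⊞⊞⊞⊞⊞⊞⊞⊞⊞⊞⊞⊞
⊞⊞⊞⊞⊞⊞⊞⊞⊞⊞⊞⊞⊞⊞⊞
???≋∙∘∙∙∙∘?????
???⊛∘∘∘⊚≋∙?????
???∘≋∘⊛⊛≋∘∙∘∙??
???∘∘∘∘∘∙∙∘∘∙??
???∙≋∘∙∘∙∘∘∘≋??
???∙⊛⊛∘∙∙∘∘∘⊞??
????⊛∙⊞∘∘⊛∘⊞∘??
????⊛⊛⊛∘∘∙⊛⊛∘??
???????????????

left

⊞⊞⊞⊞⊞⊞⊞⊞⊞⊞⊞⊞⊞⊞⊞
⊞⊞⊞⊞⊞⊞⊞⊞⊞⊞⊞⊞⊞⊞⊞
⊞⊞⊞⊞⊞⊞⊞⊞⊞⊞⊞⊞⊞⊞⊞
⊞⊞⊞⊞⊞⊞⊞⊞⊞⊞⊞⊞⊞⊞⊞
⊞⊞⊞⊞⊞⊞⊞⊞⊞⊞⊞⊞⊞⊞⊞
⊞⊞⊞⊞⊞⊞⊞⊞⊞⊞⊞⊞⊞⊞⊞
????≋∙∘∙∙∙∘????
????⊛∘∘⊚∘≋∙????
????∘≋∘⊛⊛≋∘∙∘∙?
????∘∘∘∘∘∙∙∘∘∙?
????∙≋∘∙∘∙∘∘∘≋?
????∙⊛⊛∘∙∙∘∘∘⊞?
?????⊛∙⊞∘∘⊛∘⊞∘?
?????⊛⊛⊛∘∘∙⊛⊛∘?
???????????????

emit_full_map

≋∙∘∙∙∙∘???
⊛∘∘⊚∘≋∙???
∘≋∘⊛⊛≋∘∙∘∙
∘∘∘∘∘∙∙∘∘∙
∙≋∘∙∘∙∘∘∘≋
∙⊛⊛∘∙∙∘∘∘⊞
?⊛∙⊞∘∘⊛∘⊞∘
?⊛⊛⊛∘∘∙⊛⊛∘


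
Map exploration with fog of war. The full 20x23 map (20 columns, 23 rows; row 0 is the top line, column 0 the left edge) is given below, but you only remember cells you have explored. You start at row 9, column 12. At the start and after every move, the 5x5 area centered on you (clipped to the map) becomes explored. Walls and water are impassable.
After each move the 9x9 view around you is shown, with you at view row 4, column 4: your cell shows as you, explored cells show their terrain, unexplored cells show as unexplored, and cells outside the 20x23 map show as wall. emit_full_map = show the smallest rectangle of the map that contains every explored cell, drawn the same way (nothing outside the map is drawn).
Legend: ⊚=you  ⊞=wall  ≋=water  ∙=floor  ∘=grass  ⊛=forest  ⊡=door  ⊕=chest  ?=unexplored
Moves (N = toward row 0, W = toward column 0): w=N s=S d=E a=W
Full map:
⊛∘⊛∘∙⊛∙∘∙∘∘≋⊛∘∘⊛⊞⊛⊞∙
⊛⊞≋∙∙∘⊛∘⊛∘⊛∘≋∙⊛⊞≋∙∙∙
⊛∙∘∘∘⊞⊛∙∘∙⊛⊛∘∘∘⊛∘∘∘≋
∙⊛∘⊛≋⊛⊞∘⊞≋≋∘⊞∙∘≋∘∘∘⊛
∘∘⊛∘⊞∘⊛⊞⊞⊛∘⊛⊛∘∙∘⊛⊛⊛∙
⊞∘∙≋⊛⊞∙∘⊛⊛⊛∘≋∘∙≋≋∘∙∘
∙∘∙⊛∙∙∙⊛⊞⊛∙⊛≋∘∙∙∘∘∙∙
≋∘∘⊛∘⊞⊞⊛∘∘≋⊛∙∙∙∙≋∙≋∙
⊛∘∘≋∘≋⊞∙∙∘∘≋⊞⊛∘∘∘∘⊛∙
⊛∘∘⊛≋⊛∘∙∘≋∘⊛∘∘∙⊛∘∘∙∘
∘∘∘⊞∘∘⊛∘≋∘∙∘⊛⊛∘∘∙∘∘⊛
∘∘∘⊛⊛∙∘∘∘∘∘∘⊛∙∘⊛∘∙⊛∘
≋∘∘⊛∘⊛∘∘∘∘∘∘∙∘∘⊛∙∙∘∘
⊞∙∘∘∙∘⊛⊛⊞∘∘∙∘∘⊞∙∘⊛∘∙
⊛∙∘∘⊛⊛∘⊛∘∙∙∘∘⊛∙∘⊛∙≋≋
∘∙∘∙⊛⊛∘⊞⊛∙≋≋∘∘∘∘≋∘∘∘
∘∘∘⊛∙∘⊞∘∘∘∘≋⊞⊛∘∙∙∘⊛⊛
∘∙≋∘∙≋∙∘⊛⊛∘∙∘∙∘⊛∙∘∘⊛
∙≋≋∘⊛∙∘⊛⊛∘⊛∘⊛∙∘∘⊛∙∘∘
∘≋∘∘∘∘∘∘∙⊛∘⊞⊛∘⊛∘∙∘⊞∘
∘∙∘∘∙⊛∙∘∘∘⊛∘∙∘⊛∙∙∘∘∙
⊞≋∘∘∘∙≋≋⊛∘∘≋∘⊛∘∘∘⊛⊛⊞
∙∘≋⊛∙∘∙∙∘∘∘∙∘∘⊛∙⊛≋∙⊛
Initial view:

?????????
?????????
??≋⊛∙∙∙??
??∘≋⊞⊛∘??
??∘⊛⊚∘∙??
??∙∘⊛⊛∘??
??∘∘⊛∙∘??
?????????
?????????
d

?????????
?????????
?≋⊛∙∙∙∙??
?∘≋⊞⊛∘∘??
?∘⊛∘⊚∙⊛??
?∙∘⊛⊛∘∘??
?∘∘⊛∙∘⊛??
?????????
?????????

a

?????????
?????????
??≋⊛∙∙∙∙?
??∘≋⊞⊛∘∘?
??∘⊛⊚∘∙⊛?
??∙∘⊛⊛∘∘?
??∘∘⊛∙∘⊛?
?????????
?????????

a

?????????
?????????
??∘≋⊛∙∙∙∙
??∘∘≋⊞⊛∘∘
??≋∘⊚∘∘∙⊛
??∘∙∘⊛⊛∘∘
??∘∘∘⊛∙∘⊛
?????????
?????????

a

?????????
?????????
??∘∘≋⊛∙∙∙
??∙∘∘≋⊞⊛∘
??∘≋⊚⊛∘∘∙
??≋∘∙∘⊛⊛∘
??∘∘∘∘⊛∙∘
?????????
?????????

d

?????????
?????????
?∘∘≋⊛∙∙∙∙
?∙∘∘≋⊞⊛∘∘
?∘≋∘⊚∘∘∙⊛
?≋∘∙∘⊛⊛∘∘
?∘∘∘∘⊛∙∘⊛
?????????
?????????

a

?????????
?????????
??∘∘≋⊛∙∙∙
??∙∘∘≋⊞⊛∘
??∘≋⊚⊛∘∘∙
??≋∘∙∘⊛⊛∘
??∘∘∘∘⊛∙∘
?????????
?????????

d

?????????
?????????
?∘∘≋⊛∙∙∙∙
?∙∘∘≋⊞⊛∘∘
?∘≋∘⊚∘∘∙⊛
?≋∘∙∘⊛⊛∘∘
?∘∘∘∘⊛∙∘⊛
?????????
?????????

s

?????????
?∘∘≋⊛∙∙∙∙
?∙∘∘≋⊞⊛∘∘
?∘≋∘⊛∘∘∙⊛
?≋∘∙⊚⊛⊛∘∘
?∘∘∘∘⊛∙∘⊛
??∘∘∘∙∘??
?????????
?????????

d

?????????
∘∘≋⊛∙∙∙∙?
∙∘∘≋⊞⊛∘∘?
∘≋∘⊛∘∘∙⊛?
≋∘∙∘⊚⊛∘∘?
∘∘∘∘⊛∙∘⊛?
?∘∘∘∙∘∘??
?????????
?????????

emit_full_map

∘∘≋⊛∙∙∙∙
∙∘∘≋⊞⊛∘∘
∘≋∘⊛∘∘∙⊛
≋∘∙∘⊚⊛∘∘
∘∘∘∘⊛∙∘⊛
?∘∘∘∙∘∘?

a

?????????
?∘∘≋⊛∙∙∙∙
?∙∘∘≋⊞⊛∘∘
?∘≋∘⊛∘∘∙⊛
?≋∘∙⊚⊛⊛∘∘
?∘∘∘∘⊛∙∘⊛
??∘∘∘∙∘∘?
?????????
?????????

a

?????????
??∘∘≋⊛∙∙∙
??∙∘∘≋⊞⊛∘
??∘≋∘⊛∘∘∙
??≋∘⊚∘⊛⊛∘
??∘∘∘∘⊛∙∘
??∘∘∘∘∙∘∘
?????????
?????????

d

?????????
?∘∘≋⊛∙∙∙∙
?∙∘∘≋⊞⊛∘∘
?∘≋∘⊛∘∘∙⊛
?≋∘∙⊚⊛⊛∘∘
?∘∘∘∘⊛∙∘⊛
?∘∘∘∘∙∘∘?
?????????
?????????

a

?????????
??∘∘≋⊛∙∙∙
??∙∘∘≋⊞⊛∘
??∘≋∘⊛∘∘∙
??≋∘⊚∘⊛⊛∘
??∘∘∘∘⊛∙∘
??∘∘∘∘∙∘∘
?????????
?????????

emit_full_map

∘∘≋⊛∙∙∙∙
∙∘∘≋⊞⊛∘∘
∘≋∘⊛∘∘∙⊛
≋∘⊚∘⊛⊛∘∘
∘∘∘∘⊛∙∘⊛
∘∘∘∘∙∘∘?

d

?????????
?∘∘≋⊛∙∙∙∙
?∙∘∘≋⊞⊛∘∘
?∘≋∘⊛∘∘∙⊛
?≋∘∙⊚⊛⊛∘∘
?∘∘∘∘⊛∙∘⊛
?∘∘∘∘∙∘∘?
?????????
?????????

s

?∘∘≋⊛∙∙∙∙
?∙∘∘≋⊞⊛∘∘
?∘≋∘⊛∘∘∙⊛
?≋∘∙∘⊛⊛∘∘
?∘∘∘⊚⊛∙∘⊛
?∘∘∘∘∙∘∘?
??∘∘∙∘∘??
?????????
?????????

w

?????????
?∘∘≋⊛∙∙∙∙
?∙∘∘≋⊞⊛∘∘
?∘≋∘⊛∘∘∙⊛
?≋∘∙⊚⊛⊛∘∘
?∘∘∘∘⊛∙∘⊛
?∘∘∘∘∙∘∘?
??∘∘∙∘∘??
?????????

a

?????????
??∘∘≋⊛∙∙∙
??∙∘∘≋⊞⊛∘
??∘≋∘⊛∘∘∙
??≋∘⊚∘⊛⊛∘
??∘∘∘∘⊛∙∘
??∘∘∘∘∙∘∘
???∘∘∙∘∘?
?????????

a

?????????
???∘∘≋⊛∙∙
??∙∙∘∘≋⊞⊛
??∙∘≋∘⊛∘∘
??∘≋⊚∙∘⊛⊛
??∘∘∘∘∘⊛∙
??∘∘∘∘∘∙∘
????∘∘∙∘∘
?????????

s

???∘∘≋⊛∙∙
??∙∙∘∘≋⊞⊛
??∙∘≋∘⊛∘∘
??∘≋∘∙∘⊛⊛
??∘∘⊚∘∘⊛∙
??∘∘∘∘∘∙∘
??⊛⊞∘∘∙∘∘
?????????
?????????

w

?????????
???∘∘≋⊛∙∙
??∙∙∘∘≋⊞⊛
??∙∘≋∘⊛∘∘
??∘≋⊚∙∘⊛⊛
??∘∘∘∘∘⊛∙
??∘∘∘∘∘∙∘
??⊛⊞∘∘∙∘∘
?????????

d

?????????
??∘∘≋⊛∙∙∙
?∙∙∘∘≋⊞⊛∘
?∙∘≋∘⊛∘∘∙
?∘≋∘⊚∘⊛⊛∘
?∘∘∘∘∘⊛∙∘
?∘∘∘∘∘∙∘∘
?⊛⊞∘∘∙∘∘?
?????????

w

?????????
?????????
??∘∘≋⊛∙∙∙
?∙∙∘∘≋⊞⊛∘
?∙∘≋⊚⊛∘∘∙
?∘≋∘∙∘⊛⊛∘
?∘∘∘∘∘⊛∙∘
?∘∘∘∘∘∙∘∘
?⊛⊞∘∘∙∘∘?

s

?????????
??∘∘≋⊛∙∙∙
?∙∙∘∘≋⊞⊛∘
?∙∘≋∘⊛∘∘∙
?∘≋∘⊚∘⊛⊛∘
?∘∘∘∘∘⊛∙∘
?∘∘∘∘∘∙∘∘
?⊛⊞∘∘∙∘∘?
?????????

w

?????????
?????????
??∘∘≋⊛∙∙∙
?∙∙∘∘≋⊞⊛∘
?∙∘≋⊚⊛∘∘∙
?∘≋∘∙∘⊛⊛∘
?∘∘∘∘∘⊛∙∘
?∘∘∘∘∘∙∘∘
?⊛⊞∘∘∙∘∘?

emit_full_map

?∘∘≋⊛∙∙∙∙
∙∙∘∘≋⊞⊛∘∘
∙∘≋⊚⊛∘∘∙⊛
∘≋∘∙∘⊛⊛∘∘
∘∘∘∘∘⊛∙∘⊛
∘∘∘∘∘∙∘∘?
⊛⊞∘∘∙∘∘??

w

?????????
?????????
??⊞⊛∙⊛≋??
??∘∘≋⊛∙∙∙
?∙∙∘⊚≋⊞⊛∘
?∙∘≋∘⊛∘∘∙
?∘≋∘∙∘⊛⊛∘
?∘∘∘∘∘⊛∙∘
?∘∘∘∘∘∙∘∘

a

?????????
?????????
??⊛⊞⊛∙⊛≋?
??⊛∘∘≋⊛∙∙
??∙∙⊚∘≋⊞⊛
??∙∘≋∘⊛∘∘
??∘≋∘∙∘⊛⊛
??∘∘∘∘∘⊛∙
??∘∘∘∘∘∙∘

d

?????????
?????????
?⊛⊞⊛∙⊛≋??
?⊛∘∘≋⊛∙∙∙
?∙∙∘⊚≋⊞⊛∘
?∙∘≋∘⊛∘∘∙
?∘≋∘∙∘⊛⊛∘
?∘∘∘∘∘⊛∙∘
?∘∘∘∘∘∙∘∘

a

?????????
?????????
??⊛⊞⊛∙⊛≋?
??⊛∘∘≋⊛∙∙
??∙∙⊚∘≋⊞⊛
??∙∘≋∘⊛∘∘
??∘≋∘∙∘⊛⊛
??∘∘∘∘∘⊛∙
??∘∘∘∘∘∙∘

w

?????????
?????????
??∘⊛⊛⊛∘??
??⊛⊞⊛∙⊛≋?
??⊛∘⊚≋⊛∙∙
??∙∙∘∘≋⊞⊛
??∙∘≋∘⊛∘∘
??∘≋∘∙∘⊛⊛
??∘∘∘∘∘⊛∙

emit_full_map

∘⊛⊛⊛∘????
⊛⊞⊛∙⊛≋???
⊛∘⊚≋⊛∙∙∙∙
∙∙∘∘≋⊞⊛∘∘
∙∘≋∘⊛∘∘∙⊛
∘≋∘∙∘⊛⊛∘∘
∘∘∘∘∘⊛∙∘⊛
∘∘∘∘∘∙∘∘?
⊛⊞∘∘∙∘∘??


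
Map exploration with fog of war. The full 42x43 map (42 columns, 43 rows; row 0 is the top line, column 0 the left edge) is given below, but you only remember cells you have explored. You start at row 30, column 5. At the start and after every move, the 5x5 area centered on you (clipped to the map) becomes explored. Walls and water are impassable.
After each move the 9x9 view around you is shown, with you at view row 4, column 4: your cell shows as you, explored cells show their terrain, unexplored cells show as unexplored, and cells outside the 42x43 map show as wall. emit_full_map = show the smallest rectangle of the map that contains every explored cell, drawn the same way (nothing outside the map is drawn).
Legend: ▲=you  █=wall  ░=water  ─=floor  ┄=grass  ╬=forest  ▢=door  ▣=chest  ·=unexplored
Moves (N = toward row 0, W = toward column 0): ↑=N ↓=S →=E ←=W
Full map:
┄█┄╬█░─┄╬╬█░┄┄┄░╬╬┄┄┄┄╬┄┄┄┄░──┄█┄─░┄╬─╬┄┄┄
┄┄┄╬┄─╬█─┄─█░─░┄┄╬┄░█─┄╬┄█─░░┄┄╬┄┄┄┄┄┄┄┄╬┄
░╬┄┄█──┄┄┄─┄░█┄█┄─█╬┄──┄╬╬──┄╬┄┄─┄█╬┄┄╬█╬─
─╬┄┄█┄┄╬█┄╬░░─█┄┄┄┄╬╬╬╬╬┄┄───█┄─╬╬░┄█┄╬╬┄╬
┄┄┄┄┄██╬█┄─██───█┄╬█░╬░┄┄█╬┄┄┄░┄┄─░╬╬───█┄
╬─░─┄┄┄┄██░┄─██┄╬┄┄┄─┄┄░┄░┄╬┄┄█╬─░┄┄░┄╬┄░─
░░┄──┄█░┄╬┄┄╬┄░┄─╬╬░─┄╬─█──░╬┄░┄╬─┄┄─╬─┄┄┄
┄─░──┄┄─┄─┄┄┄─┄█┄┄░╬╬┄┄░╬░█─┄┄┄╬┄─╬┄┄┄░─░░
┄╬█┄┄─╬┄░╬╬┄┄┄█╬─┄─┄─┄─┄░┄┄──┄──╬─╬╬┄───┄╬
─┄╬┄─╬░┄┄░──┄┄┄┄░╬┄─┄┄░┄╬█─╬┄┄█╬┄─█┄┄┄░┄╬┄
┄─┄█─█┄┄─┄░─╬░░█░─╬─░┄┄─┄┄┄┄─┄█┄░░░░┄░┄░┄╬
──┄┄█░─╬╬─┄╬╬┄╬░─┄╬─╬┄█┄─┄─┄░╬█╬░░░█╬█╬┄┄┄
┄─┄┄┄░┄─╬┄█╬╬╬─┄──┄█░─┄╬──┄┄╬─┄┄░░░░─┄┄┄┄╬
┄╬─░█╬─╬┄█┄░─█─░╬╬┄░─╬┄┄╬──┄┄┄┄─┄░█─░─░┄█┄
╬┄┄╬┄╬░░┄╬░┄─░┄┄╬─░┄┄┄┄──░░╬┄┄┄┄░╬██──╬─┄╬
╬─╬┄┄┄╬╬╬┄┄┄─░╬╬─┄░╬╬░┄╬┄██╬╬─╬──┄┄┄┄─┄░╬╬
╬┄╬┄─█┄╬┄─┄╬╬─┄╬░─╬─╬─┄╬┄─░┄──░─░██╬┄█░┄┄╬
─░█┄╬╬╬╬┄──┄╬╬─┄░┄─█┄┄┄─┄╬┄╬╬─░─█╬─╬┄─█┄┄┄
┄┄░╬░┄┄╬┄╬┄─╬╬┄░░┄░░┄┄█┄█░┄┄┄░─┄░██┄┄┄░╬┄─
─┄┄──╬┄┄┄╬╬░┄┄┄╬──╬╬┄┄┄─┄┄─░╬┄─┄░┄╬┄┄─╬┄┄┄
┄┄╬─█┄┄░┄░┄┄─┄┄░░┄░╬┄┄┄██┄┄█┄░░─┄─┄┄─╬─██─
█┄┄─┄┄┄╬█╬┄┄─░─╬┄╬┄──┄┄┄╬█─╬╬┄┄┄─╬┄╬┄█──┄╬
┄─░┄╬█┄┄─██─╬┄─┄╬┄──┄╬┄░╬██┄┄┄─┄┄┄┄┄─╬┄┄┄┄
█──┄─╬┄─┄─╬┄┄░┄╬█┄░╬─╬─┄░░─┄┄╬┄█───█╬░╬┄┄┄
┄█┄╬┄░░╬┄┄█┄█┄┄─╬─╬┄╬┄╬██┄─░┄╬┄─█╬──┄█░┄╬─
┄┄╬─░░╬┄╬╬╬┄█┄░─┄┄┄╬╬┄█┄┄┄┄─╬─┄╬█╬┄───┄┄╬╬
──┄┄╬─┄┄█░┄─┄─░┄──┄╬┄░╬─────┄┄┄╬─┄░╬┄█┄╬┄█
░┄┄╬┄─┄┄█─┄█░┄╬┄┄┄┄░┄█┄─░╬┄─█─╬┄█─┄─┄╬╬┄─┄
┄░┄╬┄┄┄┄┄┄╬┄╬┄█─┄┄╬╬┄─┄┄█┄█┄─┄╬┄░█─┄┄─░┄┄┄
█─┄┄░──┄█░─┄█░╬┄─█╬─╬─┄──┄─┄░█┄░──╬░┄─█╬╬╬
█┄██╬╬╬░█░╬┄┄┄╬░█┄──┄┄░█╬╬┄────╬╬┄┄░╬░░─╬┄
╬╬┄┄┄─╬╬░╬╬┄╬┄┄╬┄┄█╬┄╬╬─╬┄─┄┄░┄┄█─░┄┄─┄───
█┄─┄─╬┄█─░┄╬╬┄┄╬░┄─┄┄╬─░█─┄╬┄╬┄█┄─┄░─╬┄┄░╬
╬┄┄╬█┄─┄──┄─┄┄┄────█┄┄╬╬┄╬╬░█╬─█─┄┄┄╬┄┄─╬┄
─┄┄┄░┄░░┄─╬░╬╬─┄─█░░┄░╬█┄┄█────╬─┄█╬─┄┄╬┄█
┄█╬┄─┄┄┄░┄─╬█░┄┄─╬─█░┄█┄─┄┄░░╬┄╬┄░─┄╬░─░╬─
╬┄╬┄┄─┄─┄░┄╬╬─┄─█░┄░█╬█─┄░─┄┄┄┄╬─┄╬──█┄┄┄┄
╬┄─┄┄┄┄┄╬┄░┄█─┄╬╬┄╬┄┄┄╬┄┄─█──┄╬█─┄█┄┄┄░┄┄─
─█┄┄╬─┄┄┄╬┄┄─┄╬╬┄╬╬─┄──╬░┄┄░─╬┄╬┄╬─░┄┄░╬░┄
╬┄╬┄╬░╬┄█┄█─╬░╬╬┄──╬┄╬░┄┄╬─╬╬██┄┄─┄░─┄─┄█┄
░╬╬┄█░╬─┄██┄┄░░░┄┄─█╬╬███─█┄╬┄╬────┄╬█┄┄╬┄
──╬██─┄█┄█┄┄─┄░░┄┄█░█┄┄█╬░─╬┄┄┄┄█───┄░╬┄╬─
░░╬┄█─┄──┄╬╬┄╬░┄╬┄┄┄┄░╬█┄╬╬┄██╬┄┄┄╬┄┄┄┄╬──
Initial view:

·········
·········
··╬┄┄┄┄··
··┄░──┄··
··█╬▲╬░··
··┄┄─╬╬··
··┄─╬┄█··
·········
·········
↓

·········
··╬┄┄┄┄··
··┄░──┄··
··█╬╬╬░··
··┄┄▲╬╬··
··┄─╬┄█··
··╬█┄─┄··
·········
·········

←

·········
···╬┄┄┄┄·
··┄┄░──┄·
··██╬╬╬░·
··┄┄▲─╬╬·
··─┄─╬┄█·
··┄╬█┄─┄·
·········
·········

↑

·········
·········
··┄╬┄┄┄┄·
··┄┄░──┄·
··██▲╬╬░·
··┄┄┄─╬╬·
··─┄─╬┄█·
··┄╬█┄─┄·
·········

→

·········
·········
·┄╬┄┄┄┄··
·┄┄░──┄··
·██╬▲╬░··
·┄┄┄─╬╬··
·─┄─╬┄█··
·┄╬█┄─┄··
·········

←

·········
·········
··┄╬┄┄┄┄·
··┄┄░──┄·
··██▲╬╬░·
··┄┄┄─╬╬·
··─┄─╬┄█·
··┄╬█┄─┄·
·········

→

·········
·········
·┄╬┄┄┄┄··
·┄┄░──┄··
·██╬▲╬░··
·┄┄┄─╬╬··
·─┄─╬┄█··
·┄╬█┄─┄··
·········
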